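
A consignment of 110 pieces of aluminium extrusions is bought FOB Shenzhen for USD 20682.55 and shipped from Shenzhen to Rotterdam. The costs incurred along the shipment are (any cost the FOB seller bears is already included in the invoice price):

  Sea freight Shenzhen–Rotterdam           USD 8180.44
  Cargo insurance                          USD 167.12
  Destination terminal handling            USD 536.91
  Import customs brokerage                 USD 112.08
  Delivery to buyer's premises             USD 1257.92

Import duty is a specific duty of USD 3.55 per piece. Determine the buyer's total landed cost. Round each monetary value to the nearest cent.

Total landed cost: USD 31327.52

FOB: the seller bears costs until goods are on board at the origin port; the buyer bears freight, insurance and all costs thereafter.
CIF value = FOB price + freight + insurance = 20682.55 + 8180.44 + 167.12 = 29030.11
Import duty = 110 × 3.55 = 390.50
Buyer bears: freight 8180.44 + insurance 167.12 + destination terminal 536.91 + brokerage 112.08 + delivery 1257.92 + duty 390.50 = 10644.97
Landed cost = invoice 20682.55 + 10644.97 = 31327.52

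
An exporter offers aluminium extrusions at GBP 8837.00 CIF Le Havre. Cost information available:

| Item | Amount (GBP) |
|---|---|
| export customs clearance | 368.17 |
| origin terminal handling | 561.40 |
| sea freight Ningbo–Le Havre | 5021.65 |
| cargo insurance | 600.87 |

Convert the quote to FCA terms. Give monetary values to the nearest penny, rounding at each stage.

FCA price: GBP 2653.08

Not relevant to the conversion: export clearance — on the seller under both CIF and FCA; already in the CIF price and stays in the FCA price.
From CIF to FCA, the seller no longer bears: origin terminal, freight, insurance.
FCA price = 8837.00 − 561.40 − 5021.65 − 600.87 = 2653.08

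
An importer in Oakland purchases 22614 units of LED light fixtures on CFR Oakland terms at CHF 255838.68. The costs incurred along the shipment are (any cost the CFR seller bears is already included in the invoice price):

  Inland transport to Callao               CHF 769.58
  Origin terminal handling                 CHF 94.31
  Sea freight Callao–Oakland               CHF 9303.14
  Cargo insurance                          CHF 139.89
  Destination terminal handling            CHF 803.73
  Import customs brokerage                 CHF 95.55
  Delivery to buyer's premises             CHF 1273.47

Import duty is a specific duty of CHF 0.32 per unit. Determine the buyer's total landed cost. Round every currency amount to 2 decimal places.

Total landed cost: CHF 265387.80

CFR: the seller pays costs through ocean freight to the destination port, but not insurance.
Already in the invoice (seller's account under CFR): inland to port, origin terminal, freight — exclude.
CIF value = CFR price + insurance = 255838.68 + 139.89 = 255978.57
Import duty = 22614 × 0.32 = 7236.48
Buyer bears: insurance 139.89 + destination terminal 803.73 + brokerage 95.55 + delivery 1273.47 + duty 7236.48 = 9549.12
Landed cost = invoice 255838.68 + 9549.12 = 265387.80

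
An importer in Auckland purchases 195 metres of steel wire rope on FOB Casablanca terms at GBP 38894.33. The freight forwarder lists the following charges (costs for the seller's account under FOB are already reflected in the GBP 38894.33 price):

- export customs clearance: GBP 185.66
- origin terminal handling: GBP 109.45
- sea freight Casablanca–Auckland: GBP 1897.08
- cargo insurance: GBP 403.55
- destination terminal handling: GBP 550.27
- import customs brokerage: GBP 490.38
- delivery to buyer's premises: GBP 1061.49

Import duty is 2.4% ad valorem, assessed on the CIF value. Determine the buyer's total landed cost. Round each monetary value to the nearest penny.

FOB: the seller bears costs until goods are on board at the origin port; the buyer bears freight, insurance and all costs thereafter.
Already in the invoice (seller's account under FOB): export clearance, origin terminal — exclude.
CIF value = FOB price + freight + insurance = 38894.33 + 1897.08 + 403.55 = 41194.96
Import duty = 41194.96 × 2.4% = 988.68
Buyer bears: freight 1897.08 + insurance 403.55 + destination terminal 550.27 + brokerage 490.38 + delivery 1061.49 + duty 988.68 = 5391.45
Landed cost = invoice 38894.33 + 5391.45 = 44285.78

Total landed cost: GBP 44285.78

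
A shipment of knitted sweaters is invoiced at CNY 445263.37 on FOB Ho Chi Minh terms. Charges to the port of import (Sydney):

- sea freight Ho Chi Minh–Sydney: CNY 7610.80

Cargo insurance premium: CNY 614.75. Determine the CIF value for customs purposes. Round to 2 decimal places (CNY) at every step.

CIF = FOB price + freight + insurance
CIF = 445263.37 + 7610.80 + 614.75 = 453488.92

CIF value: CNY 453488.92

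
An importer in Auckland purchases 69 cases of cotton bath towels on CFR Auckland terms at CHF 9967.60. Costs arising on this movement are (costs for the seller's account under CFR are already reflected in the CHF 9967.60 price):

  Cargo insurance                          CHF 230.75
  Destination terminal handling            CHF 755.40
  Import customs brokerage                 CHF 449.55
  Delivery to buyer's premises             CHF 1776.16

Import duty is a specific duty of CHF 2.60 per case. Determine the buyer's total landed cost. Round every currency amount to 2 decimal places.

Total landed cost: CHF 13358.86

CFR: the seller pays costs through ocean freight to the destination port, but not insurance.
CIF value = CFR price + insurance = 9967.60 + 230.75 = 10198.35
Import duty = 69 × 2.60 = 179.40
Buyer bears: insurance 230.75 + destination terminal 755.40 + brokerage 449.55 + delivery 1776.16 + duty 179.40 = 3391.26
Landed cost = invoice 9967.60 + 3391.26 = 13358.86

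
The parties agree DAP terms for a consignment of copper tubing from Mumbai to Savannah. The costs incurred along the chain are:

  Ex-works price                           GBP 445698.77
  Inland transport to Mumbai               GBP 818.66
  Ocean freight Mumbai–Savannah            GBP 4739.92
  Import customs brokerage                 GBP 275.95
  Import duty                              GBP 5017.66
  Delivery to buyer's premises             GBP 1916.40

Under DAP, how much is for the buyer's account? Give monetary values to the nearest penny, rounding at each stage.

Buyer's account: GBP 5293.61

DAP: the seller bears all costs to the named destination except import duty and clearance.
Seller's account: goods 445698.77 + inland to port 818.66 + freight 4739.92 + delivery 1916.40 = 453173.75
Buyer's account: brokerage 275.95 + duty 5017.66 = 5293.61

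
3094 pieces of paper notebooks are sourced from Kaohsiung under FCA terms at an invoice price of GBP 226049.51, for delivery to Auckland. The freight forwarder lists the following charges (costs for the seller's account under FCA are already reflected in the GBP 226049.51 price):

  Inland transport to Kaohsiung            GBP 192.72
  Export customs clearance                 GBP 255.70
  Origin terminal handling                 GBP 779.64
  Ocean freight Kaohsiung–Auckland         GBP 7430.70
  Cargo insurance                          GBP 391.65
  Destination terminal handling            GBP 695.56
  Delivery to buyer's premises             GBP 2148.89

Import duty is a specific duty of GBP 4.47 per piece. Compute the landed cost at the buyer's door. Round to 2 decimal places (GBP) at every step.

Total landed cost: GBP 251326.13

FCA: the seller delivers export-cleared goods to the carrier; the buyer bears costs from that point.
Already in the invoice (seller's account under FCA): inland to port, export clearance — exclude.
CIF value = FCA price + origin terminal + freight + insurance = 226049.51 + 779.64 + 7430.70 + 391.65 = 234651.50
Import duty = 3094 × 4.47 = 13830.18
Buyer bears: origin terminal 779.64 + freight 7430.70 + insurance 391.65 + destination terminal 695.56 + delivery 2148.89 + duty 13830.18 = 25276.62
Landed cost = invoice 226049.51 + 25276.62 = 251326.13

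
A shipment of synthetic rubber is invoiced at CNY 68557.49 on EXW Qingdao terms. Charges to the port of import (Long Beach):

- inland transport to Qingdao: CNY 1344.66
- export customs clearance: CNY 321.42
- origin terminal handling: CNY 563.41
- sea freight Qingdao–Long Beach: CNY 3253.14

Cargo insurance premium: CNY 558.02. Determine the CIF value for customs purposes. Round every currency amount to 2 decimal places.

CIF value: CNY 74598.14

CIF = EXW price + pre-shipment costs + freight + insurance
CIF = 68557.49 + 1344.66 + 321.42 + 563.41 + 3253.14 + 558.02 = 74598.14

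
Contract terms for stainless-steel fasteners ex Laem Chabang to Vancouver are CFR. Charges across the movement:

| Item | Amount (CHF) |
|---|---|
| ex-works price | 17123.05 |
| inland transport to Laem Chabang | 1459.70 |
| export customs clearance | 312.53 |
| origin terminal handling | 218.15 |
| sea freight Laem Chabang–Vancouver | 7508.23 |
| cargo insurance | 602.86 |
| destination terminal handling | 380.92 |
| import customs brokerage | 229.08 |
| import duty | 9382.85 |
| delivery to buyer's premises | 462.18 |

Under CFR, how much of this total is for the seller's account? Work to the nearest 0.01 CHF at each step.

CFR: the seller pays costs through ocean freight to the destination port, but not insurance.
Seller's account: goods 17123.05 + inland to port 1459.70 + export clearance 312.53 + origin terminal 218.15 + freight 7508.23 = 26621.66
Buyer's account: insurance 602.86 + destination terminal 380.92 + brokerage 229.08 + duty 9382.85 + delivery 462.18 = 11057.89

Seller's account: CHF 26621.66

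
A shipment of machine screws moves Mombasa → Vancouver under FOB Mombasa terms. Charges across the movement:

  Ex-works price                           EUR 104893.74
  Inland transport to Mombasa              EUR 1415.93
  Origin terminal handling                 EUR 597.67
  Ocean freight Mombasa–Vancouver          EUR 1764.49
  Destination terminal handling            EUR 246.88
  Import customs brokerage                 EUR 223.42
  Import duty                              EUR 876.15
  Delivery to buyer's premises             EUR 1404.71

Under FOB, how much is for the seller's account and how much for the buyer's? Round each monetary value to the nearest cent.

Seller: EUR 106907.34; buyer: EUR 4515.65

FOB: the seller bears costs until goods are on board at the origin port; the buyer bears freight, insurance and all costs thereafter.
Seller's account: goods 104893.74 + inland to port 1415.93 + origin terminal 597.67 = 106907.34
Buyer's account: freight 1764.49 + destination terminal 246.88 + brokerage 223.42 + duty 876.15 + delivery 1404.71 = 4515.65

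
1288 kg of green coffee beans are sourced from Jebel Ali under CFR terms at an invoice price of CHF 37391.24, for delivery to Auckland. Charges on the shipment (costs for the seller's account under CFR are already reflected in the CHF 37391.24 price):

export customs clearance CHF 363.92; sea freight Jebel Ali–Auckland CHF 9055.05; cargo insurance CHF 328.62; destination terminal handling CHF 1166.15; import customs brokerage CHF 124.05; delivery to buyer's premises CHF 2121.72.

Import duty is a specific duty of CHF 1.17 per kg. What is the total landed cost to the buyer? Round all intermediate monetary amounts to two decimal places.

CFR: the seller pays costs through ocean freight to the destination port, but not insurance.
Already in the invoice (seller's account under CFR): export clearance, freight — exclude.
CIF value = CFR price + insurance = 37391.24 + 328.62 = 37719.86
Import duty = 1288 × 1.17 = 1506.96
Buyer bears: insurance 328.62 + destination terminal 1166.15 + brokerage 124.05 + delivery 2121.72 + duty 1506.96 = 5247.50
Landed cost = invoice 37391.24 + 5247.50 = 42638.74

Total landed cost: CHF 42638.74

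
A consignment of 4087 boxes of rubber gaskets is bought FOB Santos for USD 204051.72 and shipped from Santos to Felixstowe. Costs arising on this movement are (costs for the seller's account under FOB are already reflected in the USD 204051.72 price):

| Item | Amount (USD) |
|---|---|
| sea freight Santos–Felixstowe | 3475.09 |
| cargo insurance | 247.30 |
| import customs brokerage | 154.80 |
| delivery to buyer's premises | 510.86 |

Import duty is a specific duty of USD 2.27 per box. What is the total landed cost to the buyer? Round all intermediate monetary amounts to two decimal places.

FOB: the seller bears costs until goods are on board at the origin port; the buyer bears freight, insurance and all costs thereafter.
CIF value = FOB price + freight + insurance = 204051.72 + 3475.09 + 247.30 = 207774.11
Import duty = 4087 × 2.27 = 9277.49
Buyer bears: freight 3475.09 + insurance 247.30 + brokerage 154.80 + delivery 510.86 + duty 9277.49 = 13665.54
Landed cost = invoice 204051.72 + 13665.54 = 217717.26

Total landed cost: USD 217717.26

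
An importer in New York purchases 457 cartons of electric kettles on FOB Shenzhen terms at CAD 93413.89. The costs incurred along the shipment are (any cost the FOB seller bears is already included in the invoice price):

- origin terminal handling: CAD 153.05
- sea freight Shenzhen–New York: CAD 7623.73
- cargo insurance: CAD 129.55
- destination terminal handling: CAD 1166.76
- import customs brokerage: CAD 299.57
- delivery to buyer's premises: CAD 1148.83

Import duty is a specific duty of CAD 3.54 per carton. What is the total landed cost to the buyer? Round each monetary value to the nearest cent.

FOB: the seller bears costs until goods are on board at the origin port; the buyer bears freight, insurance and all costs thereafter.
Already in the invoice (seller's account under FOB): origin terminal — exclude.
CIF value = FOB price + freight + insurance = 93413.89 + 7623.73 + 129.55 = 101167.17
Import duty = 457 × 3.54 = 1617.78
Buyer bears: freight 7623.73 + insurance 129.55 + destination terminal 1166.76 + brokerage 299.57 + delivery 1148.83 + duty 1617.78 = 11986.22
Landed cost = invoice 93413.89 + 11986.22 = 105400.11

Total landed cost: CAD 105400.11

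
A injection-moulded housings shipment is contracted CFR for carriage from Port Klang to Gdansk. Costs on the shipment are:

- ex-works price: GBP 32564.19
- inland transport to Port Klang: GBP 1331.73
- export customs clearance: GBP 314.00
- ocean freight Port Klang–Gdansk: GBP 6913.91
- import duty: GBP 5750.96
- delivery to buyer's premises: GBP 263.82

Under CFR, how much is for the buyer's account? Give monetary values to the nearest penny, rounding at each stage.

CFR: the seller pays costs through ocean freight to the destination port, but not insurance.
Seller's account: goods 32564.19 + inland to port 1331.73 + export clearance 314.00 + freight 6913.91 = 41123.83
Buyer's account: duty 5750.96 + delivery 263.82 = 6014.78

Buyer's account: GBP 6014.78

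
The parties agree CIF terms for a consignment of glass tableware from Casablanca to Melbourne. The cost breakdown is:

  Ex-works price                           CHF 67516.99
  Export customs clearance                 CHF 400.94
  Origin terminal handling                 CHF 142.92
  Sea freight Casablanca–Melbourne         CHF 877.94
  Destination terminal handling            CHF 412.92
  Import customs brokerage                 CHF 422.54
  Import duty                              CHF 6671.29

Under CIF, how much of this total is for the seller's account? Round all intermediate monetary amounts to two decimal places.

Seller's account: CHF 68938.79

CIF: the seller pays costs through ocean freight and marine insurance to the destination port.
Seller's account: goods 67516.99 + export clearance 400.94 + origin terminal 142.92 + freight 877.94 = 68938.79
Buyer's account: destination terminal 412.92 + brokerage 422.54 + duty 6671.29 = 7506.75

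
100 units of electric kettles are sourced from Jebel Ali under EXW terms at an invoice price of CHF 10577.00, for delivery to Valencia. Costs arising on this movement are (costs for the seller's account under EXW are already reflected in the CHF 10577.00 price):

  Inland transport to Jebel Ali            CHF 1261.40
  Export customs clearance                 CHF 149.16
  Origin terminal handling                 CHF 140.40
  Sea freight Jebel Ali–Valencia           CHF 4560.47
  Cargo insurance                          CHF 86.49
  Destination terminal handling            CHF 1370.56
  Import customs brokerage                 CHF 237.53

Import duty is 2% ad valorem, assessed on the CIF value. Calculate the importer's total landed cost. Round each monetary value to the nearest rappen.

Total landed cost: CHF 18718.51

EXW: the seller makes goods available at their premises; the buyer bears all onward costs.
CIF value = EXW price + inland to port + export clearance + origin terminal + freight + insurance = 10577.00 + 1261.40 + 149.16 + 140.40 + 4560.47 + 86.49 = 16774.92
Import duty = 16774.92 × 2% = 335.50
Buyer bears: inland to port 1261.40 + export clearance 149.16 + origin terminal 140.40 + freight 4560.47 + insurance 86.49 + destination terminal 1370.56 + brokerage 237.53 + duty 335.50 = 8141.51
Landed cost = invoice 10577.00 + 8141.51 = 18718.51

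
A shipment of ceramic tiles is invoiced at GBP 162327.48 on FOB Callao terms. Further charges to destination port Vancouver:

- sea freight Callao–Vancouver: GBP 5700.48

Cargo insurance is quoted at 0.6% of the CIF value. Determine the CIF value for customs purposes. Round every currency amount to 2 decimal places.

Let C be the CIF value. C = FOB price + freight + 0.6% × C
C − 0.6% × C = 162327.48 + 5700.48
0.994 × C = 168027.96
C = 168027.96 / 0.994 = 169042.21
Insurance premium = 0.6% × 169042.21 = 1014.25

CIF value: GBP 169042.21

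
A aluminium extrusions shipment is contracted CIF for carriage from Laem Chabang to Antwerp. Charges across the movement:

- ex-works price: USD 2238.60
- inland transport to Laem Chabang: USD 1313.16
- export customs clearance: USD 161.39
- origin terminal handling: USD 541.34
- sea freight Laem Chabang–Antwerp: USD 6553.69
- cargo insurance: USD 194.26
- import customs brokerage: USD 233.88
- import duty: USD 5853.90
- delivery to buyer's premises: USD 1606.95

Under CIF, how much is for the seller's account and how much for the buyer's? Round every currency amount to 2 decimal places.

Seller: USD 11002.44; buyer: USD 7694.73

CIF: the seller pays costs through ocean freight and marine insurance to the destination port.
Seller's account: goods 2238.60 + inland to port 1313.16 + export clearance 161.39 + origin terminal 541.34 + freight 6553.69 + insurance 194.26 = 11002.44
Buyer's account: brokerage 233.88 + duty 5853.90 + delivery 1606.95 = 7694.73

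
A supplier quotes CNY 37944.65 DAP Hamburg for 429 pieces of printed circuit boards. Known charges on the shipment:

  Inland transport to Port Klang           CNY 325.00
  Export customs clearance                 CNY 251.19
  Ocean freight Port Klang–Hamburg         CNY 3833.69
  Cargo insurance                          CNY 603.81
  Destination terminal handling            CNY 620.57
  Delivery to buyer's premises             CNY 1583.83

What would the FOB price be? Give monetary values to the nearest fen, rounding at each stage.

Not relevant to the conversion: export clearance, inland to port — on the seller under both DAP and FOB; already in the DAP price and stays in the FOB price.
From DAP to FOB, the seller no longer bears: freight, insurance, destination terminal, delivery.
FOB price = 37944.65 − 3833.69 − 603.81 − 620.57 − 1583.83 = 31302.75

FOB price: CNY 31302.75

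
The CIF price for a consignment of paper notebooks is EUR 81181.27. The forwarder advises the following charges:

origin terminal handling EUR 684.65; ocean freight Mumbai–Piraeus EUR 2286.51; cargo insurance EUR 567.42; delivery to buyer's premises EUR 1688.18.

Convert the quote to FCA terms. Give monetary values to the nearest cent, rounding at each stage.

Not relevant to the conversion: delivery — on the buyer under both terms; not part of either seller's price.
From CIF to FCA, the seller no longer bears: origin terminal, freight, insurance.
FCA price = 81181.27 − 684.65 − 2286.51 − 567.42 = 77642.69

FCA price: EUR 77642.69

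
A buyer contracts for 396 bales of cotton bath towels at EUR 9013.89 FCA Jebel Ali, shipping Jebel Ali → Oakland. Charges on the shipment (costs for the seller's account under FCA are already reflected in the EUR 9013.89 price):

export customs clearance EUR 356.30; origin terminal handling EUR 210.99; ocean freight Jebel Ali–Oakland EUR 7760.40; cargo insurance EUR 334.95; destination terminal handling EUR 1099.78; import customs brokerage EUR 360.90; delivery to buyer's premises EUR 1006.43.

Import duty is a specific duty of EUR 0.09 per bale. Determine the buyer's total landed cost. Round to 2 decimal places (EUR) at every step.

FCA: the seller delivers export-cleared goods to the carrier; the buyer bears costs from that point.
Already in the invoice (seller's account under FCA): export clearance — exclude.
CIF value = FCA price + origin terminal + freight + insurance = 9013.89 + 210.99 + 7760.40 + 334.95 = 17320.23
Import duty = 396 × 0.09 = 35.64
Buyer bears: origin terminal 210.99 + freight 7760.40 + insurance 334.95 + destination terminal 1099.78 + brokerage 360.90 + delivery 1006.43 + duty 35.64 = 10809.09
Landed cost = invoice 9013.89 + 10809.09 = 19822.98

Total landed cost: EUR 19822.98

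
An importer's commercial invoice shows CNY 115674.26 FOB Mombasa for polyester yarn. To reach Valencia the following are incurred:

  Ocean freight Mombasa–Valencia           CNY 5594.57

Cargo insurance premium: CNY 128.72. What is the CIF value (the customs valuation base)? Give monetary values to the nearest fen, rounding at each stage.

CIF value: CNY 121397.55

CIF = FOB price + freight + insurance
CIF = 115674.26 + 5594.57 + 128.72 = 121397.55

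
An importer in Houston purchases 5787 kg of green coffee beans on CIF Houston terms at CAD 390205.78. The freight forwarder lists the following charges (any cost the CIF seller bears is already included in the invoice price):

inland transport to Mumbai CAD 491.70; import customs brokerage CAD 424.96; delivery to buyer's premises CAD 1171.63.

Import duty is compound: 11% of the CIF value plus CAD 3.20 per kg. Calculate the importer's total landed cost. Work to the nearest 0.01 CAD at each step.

Total landed cost: CAD 453243.41

CIF: the seller pays costs through ocean freight and marine insurance to the destination port.
Already in the invoice (seller's account under CIF): inland to port — exclude.
The CIF price already equals the CIF value: 390205.78
Ad valorem component: 390205.78 × 11% = 42922.64
Specific component: 5787 × 3.20 = 18518.40
Import duty = 42922.64 + 18518.40 = 61441.04
Buyer bears: brokerage 424.96 + delivery 1171.63 + duty 61441.04 = 63037.63
Landed cost = invoice 390205.78 + 63037.63 = 453243.41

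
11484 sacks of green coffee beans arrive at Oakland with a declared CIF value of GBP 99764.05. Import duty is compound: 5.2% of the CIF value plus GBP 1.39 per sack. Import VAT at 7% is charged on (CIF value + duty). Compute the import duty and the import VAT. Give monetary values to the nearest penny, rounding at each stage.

Ad valorem component: 99764.05 × 5.2% = 5187.73
Specific component: 11484 × 1.39 = 15962.76
Import duty = 5187.73 + 15962.76 = 21150.49
VAT base = CIF + duty = 99764.05 + 21150.49 = 120914.54
Import VAT = 120914.54 × 7% = 8464.02

Import duty: GBP 21150.49; import VAT: GBP 8464.02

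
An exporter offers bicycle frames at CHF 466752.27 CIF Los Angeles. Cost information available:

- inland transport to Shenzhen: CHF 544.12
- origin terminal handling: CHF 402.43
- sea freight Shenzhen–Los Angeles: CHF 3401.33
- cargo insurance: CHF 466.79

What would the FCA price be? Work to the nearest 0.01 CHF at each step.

FCA price: CHF 462481.72

Not relevant to the conversion: inland to port — on the seller under both CIF and FCA; already in the CIF price and stays in the FCA price.
From CIF to FCA, the seller no longer bears: origin terminal, freight, insurance.
FCA price = 466752.27 − 402.43 − 3401.33 − 466.79 = 462481.72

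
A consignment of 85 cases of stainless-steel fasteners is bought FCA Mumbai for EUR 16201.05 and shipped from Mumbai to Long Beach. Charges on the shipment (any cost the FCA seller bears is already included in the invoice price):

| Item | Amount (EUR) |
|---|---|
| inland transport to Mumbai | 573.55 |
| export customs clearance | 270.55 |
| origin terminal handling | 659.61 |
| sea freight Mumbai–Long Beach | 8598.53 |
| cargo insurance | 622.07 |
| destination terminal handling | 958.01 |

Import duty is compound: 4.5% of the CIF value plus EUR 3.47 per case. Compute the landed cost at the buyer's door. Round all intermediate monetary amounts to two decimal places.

FCA: the seller delivers export-cleared goods to the carrier; the buyer bears costs from that point.
Already in the invoice (seller's account under FCA): inland to port, export clearance — exclude.
CIF value = FCA price + origin terminal + freight + insurance = 16201.05 + 659.61 + 8598.53 + 622.07 = 26081.26
Ad valorem component: 26081.26 × 4.5% = 1173.66
Specific component: 85 × 3.47 = 294.95
Import duty = 1173.66 + 294.95 = 1468.61
Buyer bears: origin terminal 659.61 + freight 8598.53 + insurance 622.07 + destination terminal 958.01 + duty 1468.61 = 12306.83
Landed cost = invoice 16201.05 + 12306.83 = 28507.88

Total landed cost: EUR 28507.88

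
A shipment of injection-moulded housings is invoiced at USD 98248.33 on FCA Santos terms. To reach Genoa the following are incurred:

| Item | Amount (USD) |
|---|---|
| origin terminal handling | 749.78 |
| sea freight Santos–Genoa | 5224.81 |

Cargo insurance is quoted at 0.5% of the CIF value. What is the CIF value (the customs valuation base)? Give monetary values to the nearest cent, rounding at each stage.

Let C be the CIF value. C = FCA price + pre-shipment costs + freight + 0.5% × C
C − 0.5% × C = 98248.33 + 749.78 + 5224.81
0.995 × C = 104222.92
C = 104222.92 / 0.995 = 104746.65
Insurance premium = 0.5% × 104746.65 = 523.73

CIF value: USD 104746.65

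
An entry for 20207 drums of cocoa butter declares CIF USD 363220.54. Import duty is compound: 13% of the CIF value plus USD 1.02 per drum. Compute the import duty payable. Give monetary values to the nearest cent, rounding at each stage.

Ad valorem component: 363220.54 × 13% = 47218.67
Specific component: 20207 × 1.02 = 20611.14
Import duty = 47218.67 + 20611.14 = 67829.81

Import duty: USD 67829.81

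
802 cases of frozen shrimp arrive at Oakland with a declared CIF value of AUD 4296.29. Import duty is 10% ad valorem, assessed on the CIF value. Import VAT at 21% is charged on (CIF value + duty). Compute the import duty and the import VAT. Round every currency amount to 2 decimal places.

Import duty: AUD 429.63; import VAT: AUD 992.44

Import duty = 4296.29 × 10% = 429.63
VAT base = CIF + duty = 4296.29 + 429.63 = 4725.92
Import VAT = 4725.92 × 21% = 992.44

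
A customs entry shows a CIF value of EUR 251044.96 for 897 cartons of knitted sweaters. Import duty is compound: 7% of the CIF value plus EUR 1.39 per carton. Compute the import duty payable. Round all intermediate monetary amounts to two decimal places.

Import duty: EUR 18819.98

Ad valorem component: 251044.96 × 7% = 17573.15
Specific component: 897 × 1.39 = 1246.83
Import duty = 17573.15 + 1246.83 = 18819.98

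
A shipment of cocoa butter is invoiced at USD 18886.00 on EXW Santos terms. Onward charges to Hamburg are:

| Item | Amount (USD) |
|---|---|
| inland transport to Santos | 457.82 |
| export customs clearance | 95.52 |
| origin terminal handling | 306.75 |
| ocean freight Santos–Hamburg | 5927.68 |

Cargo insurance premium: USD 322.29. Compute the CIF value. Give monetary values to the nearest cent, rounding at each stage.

CIF = EXW price + pre-shipment costs + freight + insurance
CIF = 18886.00 + 457.82 + 95.52 + 306.75 + 5927.68 + 322.29 = 25996.06

CIF value: USD 25996.06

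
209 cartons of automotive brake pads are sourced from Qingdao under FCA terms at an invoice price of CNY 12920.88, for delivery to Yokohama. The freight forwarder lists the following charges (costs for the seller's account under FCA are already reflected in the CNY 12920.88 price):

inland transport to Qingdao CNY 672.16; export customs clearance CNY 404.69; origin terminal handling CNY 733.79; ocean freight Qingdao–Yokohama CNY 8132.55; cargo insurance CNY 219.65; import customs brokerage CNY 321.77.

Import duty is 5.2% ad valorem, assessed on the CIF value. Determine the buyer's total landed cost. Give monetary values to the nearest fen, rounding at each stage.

FCA: the seller delivers export-cleared goods to the carrier; the buyer bears costs from that point.
Already in the invoice (seller's account under FCA): inland to port, export clearance — exclude.
CIF value = FCA price + origin terminal + freight + insurance = 12920.88 + 733.79 + 8132.55 + 219.65 = 22006.87
Import duty = 22006.87 × 5.2% = 1144.36
Buyer bears: origin terminal 733.79 + freight 8132.55 + insurance 219.65 + brokerage 321.77 + duty 1144.36 = 10552.12
Landed cost = invoice 12920.88 + 10552.12 = 23473.00

Total landed cost: CNY 23473.00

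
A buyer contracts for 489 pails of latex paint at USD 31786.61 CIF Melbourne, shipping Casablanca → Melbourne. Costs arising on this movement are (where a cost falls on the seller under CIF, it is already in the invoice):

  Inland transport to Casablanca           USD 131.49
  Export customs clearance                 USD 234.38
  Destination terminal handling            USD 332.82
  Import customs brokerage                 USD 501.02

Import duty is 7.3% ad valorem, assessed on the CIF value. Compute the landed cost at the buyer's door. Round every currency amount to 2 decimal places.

CIF: the seller pays costs through ocean freight and marine insurance to the destination port.
Already in the invoice (seller's account under CIF): inland to port, export clearance — exclude.
The CIF price already equals the CIF value: 31786.61
Import duty = 31786.61 × 7.3% = 2320.42
Buyer bears: destination terminal 332.82 + brokerage 501.02 + duty 2320.42 = 3154.26
Landed cost = invoice 31786.61 + 3154.26 = 34940.87

Total landed cost: USD 34940.87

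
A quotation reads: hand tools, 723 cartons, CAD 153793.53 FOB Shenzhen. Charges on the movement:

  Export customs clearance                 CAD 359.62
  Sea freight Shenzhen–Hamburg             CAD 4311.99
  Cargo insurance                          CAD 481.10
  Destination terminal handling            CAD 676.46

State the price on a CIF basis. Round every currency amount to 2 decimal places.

CIF price: CAD 158586.62

Not relevant to the conversion: export clearance — on the seller under both FOB and CIF; already in the FOB price and stays in the CIF price. destination terminal — on the buyer under both terms; not part of either seller's price.
From FOB to CIF, the seller additionally bears: freight, insurance.
CIF price = 153793.53 + 4311.99 + 481.10 = 158586.62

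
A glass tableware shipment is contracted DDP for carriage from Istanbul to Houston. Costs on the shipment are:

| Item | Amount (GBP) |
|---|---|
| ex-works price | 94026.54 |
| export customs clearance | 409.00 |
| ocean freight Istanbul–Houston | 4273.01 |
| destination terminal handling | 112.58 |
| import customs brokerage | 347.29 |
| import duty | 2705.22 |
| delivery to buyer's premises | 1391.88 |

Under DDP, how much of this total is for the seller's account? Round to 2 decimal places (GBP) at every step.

DDP: the seller bears all costs including import duty.
Seller's account: goods 94026.54 + export clearance 409.00 + freight 4273.01 + destination terminal 112.58 + brokerage 347.29 + duty 2705.22 + delivery 1391.88 = 103265.52
Buyer's account: 0.00

Seller's account: GBP 103265.52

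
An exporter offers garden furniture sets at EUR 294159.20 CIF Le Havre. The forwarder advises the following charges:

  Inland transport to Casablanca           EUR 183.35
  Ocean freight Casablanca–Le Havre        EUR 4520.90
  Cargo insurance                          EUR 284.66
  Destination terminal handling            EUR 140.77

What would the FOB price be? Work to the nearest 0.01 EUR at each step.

Not relevant to the conversion: inland to port — on the seller under both CIF and FOB; already in the CIF price and stays in the FOB price. destination terminal — on the buyer under both terms; not part of either seller's price.
From CIF to FOB, the seller no longer bears: freight, insurance.
FOB price = 294159.20 − 4520.90 − 284.66 = 289353.64

FOB price: EUR 289353.64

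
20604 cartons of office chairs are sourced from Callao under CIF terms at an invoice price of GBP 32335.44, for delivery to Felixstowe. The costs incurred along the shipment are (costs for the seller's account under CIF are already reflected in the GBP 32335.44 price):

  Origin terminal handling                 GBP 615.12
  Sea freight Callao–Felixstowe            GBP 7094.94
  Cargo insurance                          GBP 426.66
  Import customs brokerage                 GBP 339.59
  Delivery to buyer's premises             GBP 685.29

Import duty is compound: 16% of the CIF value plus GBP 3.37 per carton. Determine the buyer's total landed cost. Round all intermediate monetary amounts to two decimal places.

Total landed cost: GBP 107969.47

CIF: the seller pays costs through ocean freight and marine insurance to the destination port.
Already in the invoice (seller's account under CIF): origin terminal, freight, insurance — exclude.
The CIF price already equals the CIF value: 32335.44
Ad valorem component: 32335.44 × 16% = 5173.67
Specific component: 20604 × 3.37 = 69435.48
Import duty = 5173.67 + 69435.48 = 74609.15
Buyer bears: brokerage 339.59 + delivery 685.29 + duty 74609.15 = 75634.03
Landed cost = invoice 32335.44 + 75634.03 = 107969.47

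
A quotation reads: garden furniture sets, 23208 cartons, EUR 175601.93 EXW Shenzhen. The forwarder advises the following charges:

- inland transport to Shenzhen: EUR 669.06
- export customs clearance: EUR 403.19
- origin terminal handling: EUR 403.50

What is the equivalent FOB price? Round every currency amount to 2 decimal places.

FOB price: EUR 177077.68

From EXW to FOB, the seller additionally bears: inland to port, export clearance, origin terminal.
FOB price = 175601.93 + 669.06 + 403.19 + 403.50 = 177077.68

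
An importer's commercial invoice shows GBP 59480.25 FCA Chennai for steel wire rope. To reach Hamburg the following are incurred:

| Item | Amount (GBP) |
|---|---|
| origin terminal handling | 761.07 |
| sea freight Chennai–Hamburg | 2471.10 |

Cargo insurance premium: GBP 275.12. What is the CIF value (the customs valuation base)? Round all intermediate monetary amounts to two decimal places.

CIF = FCA price + pre-shipment costs + freight + insurance
CIF = 59480.25 + 761.07 + 2471.10 + 275.12 = 62987.54

CIF value: GBP 62987.54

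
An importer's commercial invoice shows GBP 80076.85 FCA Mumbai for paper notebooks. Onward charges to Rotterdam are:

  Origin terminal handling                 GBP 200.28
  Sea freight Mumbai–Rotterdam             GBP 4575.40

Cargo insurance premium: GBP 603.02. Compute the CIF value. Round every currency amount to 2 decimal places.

CIF = FCA price + pre-shipment costs + freight + insurance
CIF = 80076.85 + 200.28 + 4575.40 + 603.02 = 85455.55

CIF value: GBP 85455.55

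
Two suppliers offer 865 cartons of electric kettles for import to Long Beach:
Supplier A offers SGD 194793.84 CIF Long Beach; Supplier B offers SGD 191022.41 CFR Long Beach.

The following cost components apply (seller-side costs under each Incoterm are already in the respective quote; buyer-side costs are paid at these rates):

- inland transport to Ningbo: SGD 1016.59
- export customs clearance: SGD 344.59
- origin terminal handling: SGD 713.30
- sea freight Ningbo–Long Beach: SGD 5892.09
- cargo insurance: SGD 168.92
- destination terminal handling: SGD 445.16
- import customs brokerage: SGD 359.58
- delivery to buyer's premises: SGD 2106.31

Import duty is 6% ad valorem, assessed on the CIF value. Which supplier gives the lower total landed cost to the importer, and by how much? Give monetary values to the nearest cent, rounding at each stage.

Supplier A (CIF):
The CIF price already equals the CIF value: 194793.84
Import duty = 194793.84 × 6% = 11687.63
Buyer bears (A): 445.16 + 359.58 + 2106.31 = 2911.05
Landed cost (A) = invoice 194793.84 + 2911.05 + duty 11687.63 = 209392.52
Supplier B (CFR):
CIF value = CFR price + insurance = 191022.41 + 168.92 = 191191.33
Import duty = 191191.33 × 6% = 11471.48
Buyer bears (B): 168.92 + 445.16 + 359.58 + 2106.31 = 3079.97
Landed cost (B) = invoice 191022.41 + 3079.97 + duty 11471.48 = 205573.86
Difference = |209392.52 − 205573.86| = 3818.66

Supplier B is cheaper by SGD 3818.66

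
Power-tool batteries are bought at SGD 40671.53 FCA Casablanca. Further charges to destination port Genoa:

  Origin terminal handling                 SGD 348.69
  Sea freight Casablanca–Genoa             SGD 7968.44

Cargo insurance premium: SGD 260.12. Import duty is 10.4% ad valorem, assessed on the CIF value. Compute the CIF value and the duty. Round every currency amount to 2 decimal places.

CIF = FCA price + pre-shipment costs + freight + insurance
CIF = 40671.53 + 348.69 + 7968.44 + 260.12 = 49248.78
Import duty = 49248.78 × 10.4% = 5121.87

CIF value: SGD 49248.78; import duty: SGD 5121.87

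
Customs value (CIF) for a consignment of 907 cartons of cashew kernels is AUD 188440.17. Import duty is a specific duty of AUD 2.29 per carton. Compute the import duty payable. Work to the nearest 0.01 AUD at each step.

Import duty = 907 × 2.29 = 2077.03

Import duty: AUD 2077.03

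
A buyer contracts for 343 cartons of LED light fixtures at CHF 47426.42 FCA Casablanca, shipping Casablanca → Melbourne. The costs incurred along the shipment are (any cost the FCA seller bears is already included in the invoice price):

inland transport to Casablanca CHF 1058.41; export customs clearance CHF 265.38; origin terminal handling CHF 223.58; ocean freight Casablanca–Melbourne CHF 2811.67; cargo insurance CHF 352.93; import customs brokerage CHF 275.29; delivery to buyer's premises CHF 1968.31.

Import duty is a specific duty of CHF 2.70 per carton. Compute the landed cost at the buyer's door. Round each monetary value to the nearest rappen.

Total landed cost: CHF 53984.30

FCA: the seller delivers export-cleared goods to the carrier; the buyer bears costs from that point.
Already in the invoice (seller's account under FCA): inland to port, export clearance — exclude.
CIF value = FCA price + origin terminal + freight + insurance = 47426.42 + 223.58 + 2811.67 + 352.93 = 50814.60
Import duty = 343 × 2.70 = 926.10
Buyer bears: origin terminal 223.58 + freight 2811.67 + insurance 352.93 + brokerage 275.29 + delivery 1968.31 + duty 926.10 = 6557.88
Landed cost = invoice 47426.42 + 6557.88 = 53984.30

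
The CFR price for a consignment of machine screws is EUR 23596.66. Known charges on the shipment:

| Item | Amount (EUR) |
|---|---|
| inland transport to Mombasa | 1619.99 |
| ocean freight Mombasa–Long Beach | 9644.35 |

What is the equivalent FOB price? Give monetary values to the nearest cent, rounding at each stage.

FOB price: EUR 13952.31

Not relevant to the conversion: inland to port — on the seller under both CFR and FOB; already in the CFR price and stays in the FOB price.
From CFR to FOB, the seller no longer bears: freight.
FOB price = 23596.66 − 9644.35 = 13952.31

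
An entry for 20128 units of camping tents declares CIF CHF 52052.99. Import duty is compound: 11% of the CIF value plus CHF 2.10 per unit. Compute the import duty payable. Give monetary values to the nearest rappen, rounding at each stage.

Import duty: CHF 47994.63

Ad valorem component: 52052.99 × 11% = 5725.83
Specific component: 20128 × 2.10 = 42268.80
Import duty = 5725.83 + 42268.80 = 47994.63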